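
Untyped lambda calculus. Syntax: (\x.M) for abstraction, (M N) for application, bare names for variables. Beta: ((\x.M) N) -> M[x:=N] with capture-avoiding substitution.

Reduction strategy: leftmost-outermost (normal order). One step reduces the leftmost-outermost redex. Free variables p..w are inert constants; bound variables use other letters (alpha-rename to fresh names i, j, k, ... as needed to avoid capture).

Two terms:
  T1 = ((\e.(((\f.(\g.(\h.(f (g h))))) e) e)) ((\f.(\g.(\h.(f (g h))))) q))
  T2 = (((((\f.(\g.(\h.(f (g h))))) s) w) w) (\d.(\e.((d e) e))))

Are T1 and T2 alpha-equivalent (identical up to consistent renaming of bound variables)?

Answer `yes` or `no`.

Term 1: ((\e.(((\f.(\g.(\h.(f (g h))))) e) e)) ((\f.(\g.(\h.(f (g h))))) q))
Term 2: (((((\f.(\g.(\h.(f (g h))))) s) w) w) (\d.(\e.((d e) e))))
Alpha-equivalence: compare structure up to binder renaming.
Result: False

Answer: no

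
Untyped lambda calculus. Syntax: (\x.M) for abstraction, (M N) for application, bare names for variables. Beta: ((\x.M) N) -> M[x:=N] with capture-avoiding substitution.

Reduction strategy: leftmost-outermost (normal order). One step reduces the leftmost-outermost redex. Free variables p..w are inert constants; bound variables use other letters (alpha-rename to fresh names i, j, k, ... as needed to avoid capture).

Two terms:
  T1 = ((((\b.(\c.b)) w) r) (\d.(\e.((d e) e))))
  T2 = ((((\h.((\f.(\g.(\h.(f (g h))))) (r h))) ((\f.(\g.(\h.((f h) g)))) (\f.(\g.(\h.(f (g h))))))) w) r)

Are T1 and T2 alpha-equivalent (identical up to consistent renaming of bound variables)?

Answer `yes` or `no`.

Answer: no

Derivation:
Term 1: ((((\b.(\c.b)) w) r) (\d.(\e.((d e) e))))
Term 2: ((((\h.((\f.(\g.(\h.(f (g h))))) (r h))) ((\f.(\g.(\h.((f h) g)))) (\f.(\g.(\h.(f (g h))))))) w) r)
Alpha-equivalence: compare structure up to binder renaming.
Result: False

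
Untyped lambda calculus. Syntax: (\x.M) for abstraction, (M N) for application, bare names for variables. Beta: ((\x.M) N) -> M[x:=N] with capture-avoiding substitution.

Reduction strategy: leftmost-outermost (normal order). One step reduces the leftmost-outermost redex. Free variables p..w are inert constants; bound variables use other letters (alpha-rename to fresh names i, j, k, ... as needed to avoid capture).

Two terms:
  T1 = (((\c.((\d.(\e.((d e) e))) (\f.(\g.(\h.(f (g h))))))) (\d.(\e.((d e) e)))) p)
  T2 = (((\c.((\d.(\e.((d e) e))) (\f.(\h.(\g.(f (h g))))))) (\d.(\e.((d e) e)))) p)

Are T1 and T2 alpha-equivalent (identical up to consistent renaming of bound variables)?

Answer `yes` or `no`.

Term 1: (((\c.((\d.(\e.((d e) e))) (\f.(\g.(\h.(f (g h))))))) (\d.(\e.((d e) e)))) p)
Term 2: (((\c.((\d.(\e.((d e) e))) (\f.(\h.(\g.(f (h g))))))) (\d.(\e.((d e) e)))) p)
Alpha-equivalence: compare structure up to binder renaming.
Result: True

Answer: yes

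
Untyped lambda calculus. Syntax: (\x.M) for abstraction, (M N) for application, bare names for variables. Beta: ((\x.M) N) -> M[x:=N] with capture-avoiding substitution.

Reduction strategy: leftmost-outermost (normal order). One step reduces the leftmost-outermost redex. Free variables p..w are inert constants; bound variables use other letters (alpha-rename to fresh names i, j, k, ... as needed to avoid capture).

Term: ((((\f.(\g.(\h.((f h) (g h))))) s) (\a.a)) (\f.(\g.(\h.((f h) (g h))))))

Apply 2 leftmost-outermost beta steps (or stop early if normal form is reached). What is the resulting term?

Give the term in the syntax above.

Step 0: ((((\f.(\g.(\h.((f h) (g h))))) s) (\a.a)) (\f.(\g.(\h.((f h) (g h))))))
Step 1: (((\g.(\h.((s h) (g h)))) (\a.a)) (\f.(\g.(\h.((f h) (g h))))))
Step 2: ((\h.((s h) ((\a.a) h))) (\f.(\g.(\h.((f h) (g h))))))

Answer: ((\h.((s h) ((\a.a) h))) (\f.(\g.(\h.((f h) (g h))))))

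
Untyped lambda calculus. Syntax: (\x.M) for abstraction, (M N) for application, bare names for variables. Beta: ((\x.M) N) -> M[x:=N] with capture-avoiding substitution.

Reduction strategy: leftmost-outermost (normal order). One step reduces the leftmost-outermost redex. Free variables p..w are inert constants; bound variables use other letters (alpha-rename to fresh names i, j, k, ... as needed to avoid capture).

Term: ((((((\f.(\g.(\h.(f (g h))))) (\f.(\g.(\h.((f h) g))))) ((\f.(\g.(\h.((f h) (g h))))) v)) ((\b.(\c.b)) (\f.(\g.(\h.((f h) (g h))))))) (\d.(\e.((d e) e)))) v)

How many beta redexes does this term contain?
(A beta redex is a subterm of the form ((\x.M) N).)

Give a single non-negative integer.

Answer: 3

Derivation:
Term: ((((((\f.(\g.(\h.(f (g h))))) (\f.(\g.(\h.((f h) g))))) ((\f.(\g.(\h.((f h) (g h))))) v)) ((\b.(\c.b)) (\f.(\g.(\h.((f h) (g h))))))) (\d.(\e.((d e) e)))) v)
  Redex: ((\f.(\g.(\h.(f (g h))))) (\f.(\g.(\h.((f h) g)))))
  Redex: ((\f.(\g.(\h.((f h) (g h))))) v)
  Redex: ((\b.(\c.b)) (\f.(\g.(\h.((f h) (g h))))))
Total redexes: 3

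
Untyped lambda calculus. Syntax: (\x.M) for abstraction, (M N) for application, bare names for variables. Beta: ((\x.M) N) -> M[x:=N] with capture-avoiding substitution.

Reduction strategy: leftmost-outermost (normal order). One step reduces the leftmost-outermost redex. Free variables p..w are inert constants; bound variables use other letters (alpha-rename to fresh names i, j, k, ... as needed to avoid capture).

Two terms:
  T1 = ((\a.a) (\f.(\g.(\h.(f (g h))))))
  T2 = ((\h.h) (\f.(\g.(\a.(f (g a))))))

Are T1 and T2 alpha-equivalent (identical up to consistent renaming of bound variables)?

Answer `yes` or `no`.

Term 1: ((\a.a) (\f.(\g.(\h.(f (g h))))))
Term 2: ((\h.h) (\f.(\g.(\a.(f (g a))))))
Alpha-equivalence: compare structure up to binder renaming.
Result: True

Answer: yes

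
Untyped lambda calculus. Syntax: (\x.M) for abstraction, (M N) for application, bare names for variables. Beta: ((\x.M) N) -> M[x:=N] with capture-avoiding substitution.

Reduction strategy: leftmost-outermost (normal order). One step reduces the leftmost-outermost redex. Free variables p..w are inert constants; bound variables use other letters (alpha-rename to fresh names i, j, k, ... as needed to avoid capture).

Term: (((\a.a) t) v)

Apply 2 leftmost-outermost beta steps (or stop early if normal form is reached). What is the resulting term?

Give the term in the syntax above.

Answer: (t v)

Derivation:
Step 0: (((\a.a) t) v)
Step 1: (t v)
Step 2: (normal form reached)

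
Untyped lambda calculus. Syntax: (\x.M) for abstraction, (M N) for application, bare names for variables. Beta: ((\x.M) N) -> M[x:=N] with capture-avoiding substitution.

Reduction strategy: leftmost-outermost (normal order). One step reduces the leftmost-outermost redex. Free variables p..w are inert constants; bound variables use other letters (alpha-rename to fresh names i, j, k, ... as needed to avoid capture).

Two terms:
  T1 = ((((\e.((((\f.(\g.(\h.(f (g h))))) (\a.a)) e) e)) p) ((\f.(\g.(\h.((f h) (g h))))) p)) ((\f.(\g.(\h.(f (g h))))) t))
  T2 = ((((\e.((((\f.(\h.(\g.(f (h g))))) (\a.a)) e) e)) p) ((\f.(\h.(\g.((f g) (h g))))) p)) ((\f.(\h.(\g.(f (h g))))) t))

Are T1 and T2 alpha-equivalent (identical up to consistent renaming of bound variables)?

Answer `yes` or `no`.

Answer: yes

Derivation:
Term 1: ((((\e.((((\f.(\g.(\h.(f (g h))))) (\a.a)) e) e)) p) ((\f.(\g.(\h.((f h) (g h))))) p)) ((\f.(\g.(\h.(f (g h))))) t))
Term 2: ((((\e.((((\f.(\h.(\g.(f (h g))))) (\a.a)) e) e)) p) ((\f.(\h.(\g.((f g) (h g))))) p)) ((\f.(\h.(\g.(f (h g))))) t))
Alpha-equivalence: compare structure up to binder renaming.
Result: True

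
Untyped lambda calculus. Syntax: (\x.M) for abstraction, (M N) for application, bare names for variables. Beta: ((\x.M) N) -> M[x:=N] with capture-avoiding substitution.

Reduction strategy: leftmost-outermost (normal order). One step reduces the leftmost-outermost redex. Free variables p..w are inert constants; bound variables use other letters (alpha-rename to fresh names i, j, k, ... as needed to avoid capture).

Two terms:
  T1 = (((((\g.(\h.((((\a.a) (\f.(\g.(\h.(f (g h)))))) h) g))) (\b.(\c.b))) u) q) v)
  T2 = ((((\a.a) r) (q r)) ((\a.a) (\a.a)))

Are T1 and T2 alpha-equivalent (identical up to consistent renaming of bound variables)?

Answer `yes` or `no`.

Term 1: (((((\g.(\h.((((\a.a) (\f.(\g.(\h.(f (g h)))))) h) g))) (\b.(\c.b))) u) q) v)
Term 2: ((((\a.a) r) (q r)) ((\a.a) (\a.a)))
Alpha-equivalence: compare structure up to binder renaming.
Result: False

Answer: no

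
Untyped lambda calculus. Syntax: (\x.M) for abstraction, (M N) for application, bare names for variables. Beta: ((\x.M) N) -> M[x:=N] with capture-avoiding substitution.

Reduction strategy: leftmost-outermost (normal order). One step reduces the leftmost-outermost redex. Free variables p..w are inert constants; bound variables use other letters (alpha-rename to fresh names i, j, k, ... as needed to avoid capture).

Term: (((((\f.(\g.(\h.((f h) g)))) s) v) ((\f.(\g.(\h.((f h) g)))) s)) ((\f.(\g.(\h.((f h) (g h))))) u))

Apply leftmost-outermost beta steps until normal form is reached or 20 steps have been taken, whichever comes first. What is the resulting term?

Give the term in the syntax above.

Step 0: (((((\f.(\g.(\h.((f h) g)))) s) v) ((\f.(\g.(\h.((f h) g)))) s)) ((\f.(\g.(\h.((f h) (g h))))) u))
Step 1: ((((\g.(\h.((s h) g))) v) ((\f.(\g.(\h.((f h) g)))) s)) ((\f.(\g.(\h.((f h) (g h))))) u))
Step 2: (((\h.((s h) v)) ((\f.(\g.(\h.((f h) g)))) s)) ((\f.(\g.(\h.((f h) (g h))))) u))
Step 3: (((s ((\f.(\g.(\h.((f h) g)))) s)) v) ((\f.(\g.(\h.((f h) (g h))))) u))
Step 4: (((s (\g.(\h.((s h) g)))) v) ((\f.(\g.(\h.((f h) (g h))))) u))
Step 5: (((s (\g.(\h.((s h) g)))) v) (\g.(\h.((u h) (g h)))))

Answer: (((s (\g.(\h.((s h) g)))) v) (\g.(\h.((u h) (g h)))))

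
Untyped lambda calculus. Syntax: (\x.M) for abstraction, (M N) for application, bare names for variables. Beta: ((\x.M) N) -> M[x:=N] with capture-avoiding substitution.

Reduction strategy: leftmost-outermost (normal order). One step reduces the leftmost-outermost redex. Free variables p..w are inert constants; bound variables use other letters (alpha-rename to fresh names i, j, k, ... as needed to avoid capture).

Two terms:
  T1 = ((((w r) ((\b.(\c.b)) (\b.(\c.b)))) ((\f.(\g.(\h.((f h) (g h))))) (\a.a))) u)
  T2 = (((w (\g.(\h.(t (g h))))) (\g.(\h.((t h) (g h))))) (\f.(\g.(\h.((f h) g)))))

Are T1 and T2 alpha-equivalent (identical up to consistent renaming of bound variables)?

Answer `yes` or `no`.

Answer: no

Derivation:
Term 1: ((((w r) ((\b.(\c.b)) (\b.(\c.b)))) ((\f.(\g.(\h.((f h) (g h))))) (\a.a))) u)
Term 2: (((w (\g.(\h.(t (g h))))) (\g.(\h.((t h) (g h))))) (\f.(\g.(\h.((f h) g)))))
Alpha-equivalence: compare structure up to binder renaming.
Result: False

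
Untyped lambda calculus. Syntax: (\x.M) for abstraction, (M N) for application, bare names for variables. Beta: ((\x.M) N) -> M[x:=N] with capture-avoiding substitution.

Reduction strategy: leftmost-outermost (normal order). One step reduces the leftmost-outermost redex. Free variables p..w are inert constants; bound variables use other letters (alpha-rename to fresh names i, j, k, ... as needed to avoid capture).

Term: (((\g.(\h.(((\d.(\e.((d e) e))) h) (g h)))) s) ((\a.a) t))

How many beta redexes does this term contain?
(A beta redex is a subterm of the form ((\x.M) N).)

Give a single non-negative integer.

Answer: 3

Derivation:
Term: (((\g.(\h.(((\d.(\e.((d e) e))) h) (g h)))) s) ((\a.a) t))
  Redex: ((\g.(\h.(((\d.(\e.((d e) e))) h) (g h)))) s)
  Redex: ((\d.(\e.((d e) e))) h)
  Redex: ((\a.a) t)
Total redexes: 3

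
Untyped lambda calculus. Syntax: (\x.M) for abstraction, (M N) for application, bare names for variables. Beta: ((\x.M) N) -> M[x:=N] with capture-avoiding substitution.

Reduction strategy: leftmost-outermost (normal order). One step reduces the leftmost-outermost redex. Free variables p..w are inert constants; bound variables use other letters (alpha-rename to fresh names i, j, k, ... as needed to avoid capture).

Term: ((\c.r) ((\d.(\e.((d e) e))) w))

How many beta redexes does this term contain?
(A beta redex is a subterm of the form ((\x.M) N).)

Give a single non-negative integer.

Term: ((\c.r) ((\d.(\e.((d e) e))) w))
  Redex: ((\c.r) ((\d.(\e.((d e) e))) w))
  Redex: ((\d.(\e.((d e) e))) w)
Total redexes: 2

Answer: 2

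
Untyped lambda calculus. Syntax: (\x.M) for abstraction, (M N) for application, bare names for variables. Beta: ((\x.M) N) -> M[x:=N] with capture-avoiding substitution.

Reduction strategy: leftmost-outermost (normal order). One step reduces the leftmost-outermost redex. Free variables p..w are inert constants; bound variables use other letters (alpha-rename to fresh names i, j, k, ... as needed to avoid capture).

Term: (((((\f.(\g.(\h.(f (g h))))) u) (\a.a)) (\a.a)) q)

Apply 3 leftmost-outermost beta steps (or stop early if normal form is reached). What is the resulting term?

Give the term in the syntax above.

Step 0: (((((\f.(\g.(\h.(f (g h))))) u) (\a.a)) (\a.a)) q)
Step 1: ((((\g.(\h.(u (g h)))) (\a.a)) (\a.a)) q)
Step 2: (((\h.(u ((\a.a) h))) (\a.a)) q)
Step 3: ((u ((\a.a) (\a.a))) q)

Answer: ((u ((\a.a) (\a.a))) q)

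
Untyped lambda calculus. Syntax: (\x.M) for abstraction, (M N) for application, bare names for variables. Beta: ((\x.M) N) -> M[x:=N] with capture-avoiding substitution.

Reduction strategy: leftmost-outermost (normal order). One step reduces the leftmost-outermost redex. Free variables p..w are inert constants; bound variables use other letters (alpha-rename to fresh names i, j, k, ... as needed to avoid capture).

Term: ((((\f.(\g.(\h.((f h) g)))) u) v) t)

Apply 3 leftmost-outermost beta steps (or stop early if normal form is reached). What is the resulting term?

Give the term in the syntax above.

Answer: ((u t) v)

Derivation:
Step 0: ((((\f.(\g.(\h.((f h) g)))) u) v) t)
Step 1: (((\g.(\h.((u h) g))) v) t)
Step 2: ((\h.((u h) v)) t)
Step 3: ((u t) v)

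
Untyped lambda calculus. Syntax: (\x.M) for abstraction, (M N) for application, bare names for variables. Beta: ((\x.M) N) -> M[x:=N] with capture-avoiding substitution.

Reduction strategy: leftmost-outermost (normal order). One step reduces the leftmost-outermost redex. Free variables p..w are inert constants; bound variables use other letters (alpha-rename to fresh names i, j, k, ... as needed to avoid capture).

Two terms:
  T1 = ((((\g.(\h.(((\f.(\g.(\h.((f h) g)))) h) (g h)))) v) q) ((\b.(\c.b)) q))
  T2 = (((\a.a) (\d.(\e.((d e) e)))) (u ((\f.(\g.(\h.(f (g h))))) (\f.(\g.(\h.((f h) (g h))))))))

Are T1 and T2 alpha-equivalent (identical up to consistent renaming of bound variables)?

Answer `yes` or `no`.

Answer: no

Derivation:
Term 1: ((((\g.(\h.(((\f.(\g.(\h.((f h) g)))) h) (g h)))) v) q) ((\b.(\c.b)) q))
Term 2: (((\a.a) (\d.(\e.((d e) e)))) (u ((\f.(\g.(\h.(f (g h))))) (\f.(\g.(\h.((f h) (g h))))))))
Alpha-equivalence: compare structure up to binder renaming.
Result: False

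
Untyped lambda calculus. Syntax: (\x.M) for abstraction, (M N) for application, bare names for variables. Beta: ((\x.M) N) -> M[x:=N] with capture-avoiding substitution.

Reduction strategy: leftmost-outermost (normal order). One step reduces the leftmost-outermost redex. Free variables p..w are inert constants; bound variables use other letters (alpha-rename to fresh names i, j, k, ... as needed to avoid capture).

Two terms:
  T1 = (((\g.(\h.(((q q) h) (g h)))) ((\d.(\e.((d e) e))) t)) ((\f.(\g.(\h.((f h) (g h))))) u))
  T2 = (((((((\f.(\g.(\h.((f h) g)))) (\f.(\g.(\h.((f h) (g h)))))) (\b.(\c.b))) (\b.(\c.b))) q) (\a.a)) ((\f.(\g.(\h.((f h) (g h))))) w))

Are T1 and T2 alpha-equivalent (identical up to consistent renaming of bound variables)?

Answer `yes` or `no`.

Term 1: (((\g.(\h.(((q q) h) (g h)))) ((\d.(\e.((d e) e))) t)) ((\f.(\g.(\h.((f h) (g h))))) u))
Term 2: (((((((\f.(\g.(\h.((f h) g)))) (\f.(\g.(\h.((f h) (g h)))))) (\b.(\c.b))) (\b.(\c.b))) q) (\a.a)) ((\f.(\g.(\h.((f h) (g h))))) w))
Alpha-equivalence: compare structure up to binder renaming.
Result: False

Answer: no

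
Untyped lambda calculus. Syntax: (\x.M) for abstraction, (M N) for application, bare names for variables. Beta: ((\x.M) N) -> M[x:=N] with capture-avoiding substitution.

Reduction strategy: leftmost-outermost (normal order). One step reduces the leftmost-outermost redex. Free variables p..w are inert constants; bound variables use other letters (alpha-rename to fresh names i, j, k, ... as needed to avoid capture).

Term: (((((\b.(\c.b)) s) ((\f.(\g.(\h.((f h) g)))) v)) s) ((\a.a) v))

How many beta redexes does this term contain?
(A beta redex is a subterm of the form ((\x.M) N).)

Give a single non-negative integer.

Answer: 3

Derivation:
Term: (((((\b.(\c.b)) s) ((\f.(\g.(\h.((f h) g)))) v)) s) ((\a.a) v))
  Redex: ((\b.(\c.b)) s)
  Redex: ((\f.(\g.(\h.((f h) g)))) v)
  Redex: ((\a.a) v)
Total redexes: 3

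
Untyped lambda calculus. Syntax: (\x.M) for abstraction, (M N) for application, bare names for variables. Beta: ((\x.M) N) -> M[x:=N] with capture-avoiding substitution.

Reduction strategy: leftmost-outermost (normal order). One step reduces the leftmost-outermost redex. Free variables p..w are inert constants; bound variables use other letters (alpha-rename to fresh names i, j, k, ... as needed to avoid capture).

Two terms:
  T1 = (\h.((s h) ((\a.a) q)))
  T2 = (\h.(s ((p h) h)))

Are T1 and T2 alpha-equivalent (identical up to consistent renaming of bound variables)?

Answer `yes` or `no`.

Answer: no

Derivation:
Term 1: (\h.((s h) ((\a.a) q)))
Term 2: (\h.(s ((p h) h)))
Alpha-equivalence: compare structure up to binder renaming.
Result: False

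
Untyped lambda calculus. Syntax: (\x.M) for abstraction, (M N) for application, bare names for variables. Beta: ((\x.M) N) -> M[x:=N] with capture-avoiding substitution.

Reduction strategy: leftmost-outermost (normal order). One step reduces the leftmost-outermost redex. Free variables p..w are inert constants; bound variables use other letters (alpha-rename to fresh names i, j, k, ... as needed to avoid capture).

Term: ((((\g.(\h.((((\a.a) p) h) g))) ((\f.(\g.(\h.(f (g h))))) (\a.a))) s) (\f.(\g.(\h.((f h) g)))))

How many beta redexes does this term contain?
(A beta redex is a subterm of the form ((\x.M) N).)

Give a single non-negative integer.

Term: ((((\g.(\h.((((\a.a) p) h) g))) ((\f.(\g.(\h.(f (g h))))) (\a.a))) s) (\f.(\g.(\h.((f h) g)))))
  Redex: ((\g.(\h.((((\a.a) p) h) g))) ((\f.(\g.(\h.(f (g h))))) (\a.a)))
  Redex: ((\a.a) p)
  Redex: ((\f.(\g.(\h.(f (g h))))) (\a.a))
Total redexes: 3

Answer: 3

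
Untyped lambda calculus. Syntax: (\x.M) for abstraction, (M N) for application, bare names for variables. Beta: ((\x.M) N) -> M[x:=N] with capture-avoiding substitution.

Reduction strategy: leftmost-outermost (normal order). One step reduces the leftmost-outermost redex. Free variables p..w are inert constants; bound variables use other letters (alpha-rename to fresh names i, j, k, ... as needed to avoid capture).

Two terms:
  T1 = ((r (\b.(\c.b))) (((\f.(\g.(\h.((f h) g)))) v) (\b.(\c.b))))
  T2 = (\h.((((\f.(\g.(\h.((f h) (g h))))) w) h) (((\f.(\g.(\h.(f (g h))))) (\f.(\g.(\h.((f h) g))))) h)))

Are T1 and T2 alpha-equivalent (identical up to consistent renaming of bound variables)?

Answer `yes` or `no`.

Answer: no

Derivation:
Term 1: ((r (\b.(\c.b))) (((\f.(\g.(\h.((f h) g)))) v) (\b.(\c.b))))
Term 2: (\h.((((\f.(\g.(\h.((f h) (g h))))) w) h) (((\f.(\g.(\h.(f (g h))))) (\f.(\g.(\h.((f h) g))))) h)))
Alpha-equivalence: compare structure up to binder renaming.
Result: False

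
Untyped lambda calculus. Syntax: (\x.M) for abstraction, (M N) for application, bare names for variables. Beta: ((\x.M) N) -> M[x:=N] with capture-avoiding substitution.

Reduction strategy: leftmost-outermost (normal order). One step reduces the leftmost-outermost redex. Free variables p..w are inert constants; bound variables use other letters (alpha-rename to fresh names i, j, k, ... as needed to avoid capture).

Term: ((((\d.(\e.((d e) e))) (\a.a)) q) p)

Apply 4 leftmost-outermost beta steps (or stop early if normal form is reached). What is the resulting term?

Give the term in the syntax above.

Answer: ((q q) p)

Derivation:
Step 0: ((((\d.(\e.((d e) e))) (\a.a)) q) p)
Step 1: (((\e.(((\a.a) e) e)) q) p)
Step 2: ((((\a.a) q) q) p)
Step 3: ((q q) p)
Step 4: (normal form reached)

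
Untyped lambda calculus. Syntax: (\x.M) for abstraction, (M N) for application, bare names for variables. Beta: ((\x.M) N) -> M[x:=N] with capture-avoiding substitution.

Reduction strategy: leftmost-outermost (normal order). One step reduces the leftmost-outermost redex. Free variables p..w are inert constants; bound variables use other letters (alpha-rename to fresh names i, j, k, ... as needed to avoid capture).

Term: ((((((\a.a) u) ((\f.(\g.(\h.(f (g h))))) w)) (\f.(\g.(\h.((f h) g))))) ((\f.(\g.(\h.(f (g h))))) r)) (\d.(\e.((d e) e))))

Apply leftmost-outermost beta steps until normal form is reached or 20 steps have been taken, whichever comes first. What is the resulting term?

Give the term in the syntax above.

Answer: ((((u (\g.(\h.(w (g h))))) (\f.(\g.(\h.((f h) g))))) (\g.(\h.(r (g h))))) (\d.(\e.((d e) e))))

Derivation:
Step 0: ((((((\a.a) u) ((\f.(\g.(\h.(f (g h))))) w)) (\f.(\g.(\h.((f h) g))))) ((\f.(\g.(\h.(f (g h))))) r)) (\d.(\e.((d e) e))))
Step 1: ((((u ((\f.(\g.(\h.(f (g h))))) w)) (\f.(\g.(\h.((f h) g))))) ((\f.(\g.(\h.(f (g h))))) r)) (\d.(\e.((d e) e))))
Step 2: ((((u (\g.(\h.(w (g h))))) (\f.(\g.(\h.((f h) g))))) ((\f.(\g.(\h.(f (g h))))) r)) (\d.(\e.((d e) e))))
Step 3: ((((u (\g.(\h.(w (g h))))) (\f.(\g.(\h.((f h) g))))) (\g.(\h.(r (g h))))) (\d.(\e.((d e) e))))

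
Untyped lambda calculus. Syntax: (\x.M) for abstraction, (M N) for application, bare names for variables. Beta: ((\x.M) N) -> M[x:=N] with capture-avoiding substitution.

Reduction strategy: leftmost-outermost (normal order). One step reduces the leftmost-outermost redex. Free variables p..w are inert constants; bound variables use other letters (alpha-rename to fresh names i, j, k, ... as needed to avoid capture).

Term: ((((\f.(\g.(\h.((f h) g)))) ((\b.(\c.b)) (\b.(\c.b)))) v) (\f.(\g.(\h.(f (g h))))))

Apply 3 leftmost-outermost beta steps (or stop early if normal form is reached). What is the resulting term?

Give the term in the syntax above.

Step 0: ((((\f.(\g.(\h.((f h) g)))) ((\b.(\c.b)) (\b.(\c.b)))) v) (\f.(\g.(\h.(f (g h))))))
Step 1: (((\g.(\h.((((\b.(\c.b)) (\b.(\c.b))) h) g))) v) (\f.(\g.(\h.(f (g h))))))
Step 2: ((\h.((((\b.(\c.b)) (\b.(\c.b))) h) v)) (\f.(\g.(\h.(f (g h))))))
Step 3: ((((\b.(\c.b)) (\b.(\c.b))) (\f.(\g.(\h.(f (g h)))))) v)

Answer: ((((\b.(\c.b)) (\b.(\c.b))) (\f.(\g.(\h.(f (g h)))))) v)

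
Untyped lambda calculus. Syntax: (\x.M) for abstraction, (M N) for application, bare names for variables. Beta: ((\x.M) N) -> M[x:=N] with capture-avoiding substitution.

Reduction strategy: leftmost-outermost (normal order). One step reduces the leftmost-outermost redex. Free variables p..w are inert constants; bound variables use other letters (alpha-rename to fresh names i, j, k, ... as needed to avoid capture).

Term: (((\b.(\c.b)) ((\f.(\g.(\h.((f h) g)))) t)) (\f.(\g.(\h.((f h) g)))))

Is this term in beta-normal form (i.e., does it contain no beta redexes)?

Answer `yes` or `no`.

Answer: no

Derivation:
Term: (((\b.(\c.b)) ((\f.(\g.(\h.((f h) g)))) t)) (\f.(\g.(\h.((f h) g)))))
Found 2 beta redex(es).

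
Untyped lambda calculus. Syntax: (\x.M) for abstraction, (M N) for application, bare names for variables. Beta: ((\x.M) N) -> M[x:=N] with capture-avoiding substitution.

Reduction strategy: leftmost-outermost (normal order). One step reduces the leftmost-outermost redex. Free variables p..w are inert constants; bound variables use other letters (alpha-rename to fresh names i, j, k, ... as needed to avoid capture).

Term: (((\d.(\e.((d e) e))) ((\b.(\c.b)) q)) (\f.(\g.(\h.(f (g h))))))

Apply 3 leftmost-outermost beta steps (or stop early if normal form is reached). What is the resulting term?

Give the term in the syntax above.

Step 0: (((\d.(\e.((d e) e))) ((\b.(\c.b)) q)) (\f.(\g.(\h.(f (g h))))))
Step 1: ((\e.((((\b.(\c.b)) q) e) e)) (\f.(\g.(\h.(f (g h))))))
Step 2: ((((\b.(\c.b)) q) (\f.(\g.(\h.(f (g h)))))) (\f.(\g.(\h.(f (g h))))))
Step 3: (((\c.q) (\f.(\g.(\h.(f (g h)))))) (\f.(\g.(\h.(f (g h))))))

Answer: (((\c.q) (\f.(\g.(\h.(f (g h)))))) (\f.(\g.(\h.(f (g h))))))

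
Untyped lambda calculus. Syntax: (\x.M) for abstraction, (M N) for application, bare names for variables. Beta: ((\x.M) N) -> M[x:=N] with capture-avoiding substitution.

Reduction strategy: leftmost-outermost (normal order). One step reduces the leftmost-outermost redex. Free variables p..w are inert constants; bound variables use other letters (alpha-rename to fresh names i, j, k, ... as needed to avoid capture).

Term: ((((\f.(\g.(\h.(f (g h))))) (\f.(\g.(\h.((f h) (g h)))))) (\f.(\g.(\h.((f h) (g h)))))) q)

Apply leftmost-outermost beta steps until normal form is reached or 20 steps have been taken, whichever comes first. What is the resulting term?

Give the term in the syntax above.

Step 0: ((((\f.(\g.(\h.(f (g h))))) (\f.(\g.(\h.((f h) (g h)))))) (\f.(\g.(\h.((f h) (g h)))))) q)
Step 1: (((\g.(\h.((\f.(\g.(\h.((f h) (g h))))) (g h)))) (\f.(\g.(\h.((f h) (g h)))))) q)
Step 2: ((\h.((\f.(\g.(\h.((f h) (g h))))) ((\f.(\g.(\h.((f h) (g h))))) h))) q)
Step 3: ((\f.(\g.(\h.((f h) (g h))))) ((\f.(\g.(\h.((f h) (g h))))) q))
Step 4: (\g.(\h.((((\f.(\g.(\h.((f h) (g h))))) q) h) (g h))))
Step 5: (\g.(\h.(((\g.(\h.((q h) (g h)))) h) (g h))))
Step 6: (\g.(\h.((\i.((q i) (h i))) (g h))))
Step 7: (\g.(\h.((q (g h)) (h (g h)))))

Answer: (\g.(\h.((q (g h)) (h (g h)))))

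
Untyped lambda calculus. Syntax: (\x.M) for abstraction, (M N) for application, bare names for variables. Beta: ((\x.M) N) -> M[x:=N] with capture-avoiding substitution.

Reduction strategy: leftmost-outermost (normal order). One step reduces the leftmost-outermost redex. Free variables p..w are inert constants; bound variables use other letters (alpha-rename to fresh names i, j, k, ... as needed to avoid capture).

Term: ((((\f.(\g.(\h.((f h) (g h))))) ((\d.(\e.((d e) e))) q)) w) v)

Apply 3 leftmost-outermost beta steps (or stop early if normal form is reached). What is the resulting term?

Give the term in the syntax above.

Step 0: ((((\f.(\g.(\h.((f h) (g h))))) ((\d.(\e.((d e) e))) q)) w) v)
Step 1: (((\g.(\h.((((\d.(\e.((d e) e))) q) h) (g h)))) w) v)
Step 2: ((\h.((((\d.(\e.((d e) e))) q) h) (w h))) v)
Step 3: ((((\d.(\e.((d e) e))) q) v) (w v))

Answer: ((((\d.(\e.((d e) e))) q) v) (w v))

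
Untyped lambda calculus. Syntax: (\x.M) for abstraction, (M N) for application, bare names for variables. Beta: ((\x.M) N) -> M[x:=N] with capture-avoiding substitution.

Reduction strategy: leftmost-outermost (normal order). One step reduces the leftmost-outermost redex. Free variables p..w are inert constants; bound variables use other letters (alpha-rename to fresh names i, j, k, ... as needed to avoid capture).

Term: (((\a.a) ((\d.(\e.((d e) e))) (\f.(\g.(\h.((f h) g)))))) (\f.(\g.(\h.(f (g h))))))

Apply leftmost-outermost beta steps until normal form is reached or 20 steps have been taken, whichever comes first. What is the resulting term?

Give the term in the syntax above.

Step 0: (((\a.a) ((\d.(\e.((d e) e))) (\f.(\g.(\h.((f h) g)))))) (\f.(\g.(\h.(f (g h))))))
Step 1: (((\d.(\e.((d e) e))) (\f.(\g.(\h.((f h) g))))) (\f.(\g.(\h.(f (g h))))))
Step 2: ((\e.(((\f.(\g.(\h.((f h) g)))) e) e)) (\f.(\g.(\h.(f (g h))))))
Step 3: (((\f.(\g.(\h.((f h) g)))) (\f.(\g.(\h.(f (g h)))))) (\f.(\g.(\h.(f (g h))))))
Step 4: ((\g.(\h.(((\f.(\g.(\h.(f (g h))))) h) g))) (\f.(\g.(\h.(f (g h))))))
Step 5: (\h.(((\f.(\g.(\h.(f (g h))))) h) (\f.(\g.(\h.(f (g h)))))))
Step 6: (\h.((\g.(\i.(h (g i)))) (\f.(\g.(\h.(f (g h)))))))
Step 7: (\h.(\i.(h ((\f.(\g.(\h.(f (g h))))) i))))
Step 8: (\h.(\i.(h (\g.(\h.(i (g h)))))))

Answer: (\h.(\i.(h (\g.(\h.(i (g h)))))))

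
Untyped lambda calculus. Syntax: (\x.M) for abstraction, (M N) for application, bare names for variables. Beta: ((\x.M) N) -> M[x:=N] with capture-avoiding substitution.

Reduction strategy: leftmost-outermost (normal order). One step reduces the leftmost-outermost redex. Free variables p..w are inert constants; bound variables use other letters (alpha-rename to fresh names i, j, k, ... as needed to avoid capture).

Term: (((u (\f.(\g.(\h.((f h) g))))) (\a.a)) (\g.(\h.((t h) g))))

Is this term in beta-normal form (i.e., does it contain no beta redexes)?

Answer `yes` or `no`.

Answer: yes

Derivation:
Term: (((u (\f.(\g.(\h.((f h) g))))) (\a.a)) (\g.(\h.((t h) g))))
No beta redexes found.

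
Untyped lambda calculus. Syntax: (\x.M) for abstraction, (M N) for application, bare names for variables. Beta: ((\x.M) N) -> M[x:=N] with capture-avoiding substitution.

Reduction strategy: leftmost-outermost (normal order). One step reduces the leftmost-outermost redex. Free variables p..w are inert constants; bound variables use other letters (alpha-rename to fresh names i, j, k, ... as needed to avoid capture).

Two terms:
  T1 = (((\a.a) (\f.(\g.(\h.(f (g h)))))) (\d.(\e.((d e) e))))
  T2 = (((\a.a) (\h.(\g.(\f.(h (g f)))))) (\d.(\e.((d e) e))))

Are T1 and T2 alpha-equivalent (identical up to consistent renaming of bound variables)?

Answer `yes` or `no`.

Term 1: (((\a.a) (\f.(\g.(\h.(f (g h)))))) (\d.(\e.((d e) e))))
Term 2: (((\a.a) (\h.(\g.(\f.(h (g f)))))) (\d.(\e.((d e) e))))
Alpha-equivalence: compare structure up to binder renaming.
Result: True

Answer: yes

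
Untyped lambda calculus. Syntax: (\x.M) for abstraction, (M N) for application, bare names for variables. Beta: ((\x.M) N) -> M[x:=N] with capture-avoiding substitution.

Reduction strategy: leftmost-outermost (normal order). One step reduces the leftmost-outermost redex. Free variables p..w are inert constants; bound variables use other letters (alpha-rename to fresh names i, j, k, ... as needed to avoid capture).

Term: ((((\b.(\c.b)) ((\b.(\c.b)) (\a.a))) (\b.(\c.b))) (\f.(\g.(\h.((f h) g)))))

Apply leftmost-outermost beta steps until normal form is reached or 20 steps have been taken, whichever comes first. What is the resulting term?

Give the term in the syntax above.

Answer: (\a.a)

Derivation:
Step 0: ((((\b.(\c.b)) ((\b.(\c.b)) (\a.a))) (\b.(\c.b))) (\f.(\g.(\h.((f h) g)))))
Step 1: (((\c.((\b.(\c.b)) (\a.a))) (\b.(\c.b))) (\f.(\g.(\h.((f h) g)))))
Step 2: (((\b.(\c.b)) (\a.a)) (\f.(\g.(\h.((f h) g)))))
Step 3: ((\c.(\a.a)) (\f.(\g.(\h.((f h) g)))))
Step 4: (\a.a)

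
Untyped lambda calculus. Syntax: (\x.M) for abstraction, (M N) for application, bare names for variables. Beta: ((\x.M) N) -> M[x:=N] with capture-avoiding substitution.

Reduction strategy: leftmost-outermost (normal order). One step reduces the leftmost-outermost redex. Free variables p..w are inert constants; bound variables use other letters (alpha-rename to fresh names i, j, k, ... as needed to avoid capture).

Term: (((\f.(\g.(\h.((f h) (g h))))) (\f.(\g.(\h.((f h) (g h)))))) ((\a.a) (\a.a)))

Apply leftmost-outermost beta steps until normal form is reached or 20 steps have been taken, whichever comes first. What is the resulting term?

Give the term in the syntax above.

Step 0: (((\f.(\g.(\h.((f h) (g h))))) (\f.(\g.(\h.((f h) (g h)))))) ((\a.a) (\a.a)))
Step 1: ((\g.(\h.(((\f.(\g.(\h.((f h) (g h))))) h) (g h)))) ((\a.a) (\a.a)))
Step 2: (\h.(((\f.(\g.(\h.((f h) (g h))))) h) (((\a.a) (\a.a)) h)))
Step 3: (\h.((\g.(\i.((h i) (g i)))) (((\a.a) (\a.a)) h)))
Step 4: (\h.(\i.((h i) ((((\a.a) (\a.a)) h) i))))
Step 5: (\h.(\i.((h i) (((\a.a) h) i))))
Step 6: (\h.(\i.((h i) (h i))))

Answer: (\h.(\i.((h i) (h i))))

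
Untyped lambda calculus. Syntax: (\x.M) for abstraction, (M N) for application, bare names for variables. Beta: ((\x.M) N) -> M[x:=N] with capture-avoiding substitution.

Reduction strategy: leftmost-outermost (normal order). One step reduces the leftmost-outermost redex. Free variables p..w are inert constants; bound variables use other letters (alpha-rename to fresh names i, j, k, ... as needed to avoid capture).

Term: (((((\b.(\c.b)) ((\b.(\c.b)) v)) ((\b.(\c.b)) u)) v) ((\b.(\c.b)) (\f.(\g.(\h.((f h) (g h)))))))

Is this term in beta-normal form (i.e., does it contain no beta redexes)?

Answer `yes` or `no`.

Answer: no

Derivation:
Term: (((((\b.(\c.b)) ((\b.(\c.b)) v)) ((\b.(\c.b)) u)) v) ((\b.(\c.b)) (\f.(\g.(\h.((f h) (g h)))))))
Found 4 beta redex(es).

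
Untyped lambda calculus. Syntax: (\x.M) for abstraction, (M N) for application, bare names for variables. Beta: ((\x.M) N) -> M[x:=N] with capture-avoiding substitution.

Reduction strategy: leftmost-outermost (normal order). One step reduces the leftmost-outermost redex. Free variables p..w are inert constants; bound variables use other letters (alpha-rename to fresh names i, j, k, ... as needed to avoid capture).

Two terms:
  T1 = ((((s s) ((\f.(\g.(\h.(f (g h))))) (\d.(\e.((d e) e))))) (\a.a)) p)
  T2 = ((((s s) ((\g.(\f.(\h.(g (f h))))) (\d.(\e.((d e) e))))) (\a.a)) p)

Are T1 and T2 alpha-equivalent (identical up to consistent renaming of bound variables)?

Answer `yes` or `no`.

Term 1: ((((s s) ((\f.(\g.(\h.(f (g h))))) (\d.(\e.((d e) e))))) (\a.a)) p)
Term 2: ((((s s) ((\g.(\f.(\h.(g (f h))))) (\d.(\e.((d e) e))))) (\a.a)) p)
Alpha-equivalence: compare structure up to binder renaming.
Result: True

Answer: yes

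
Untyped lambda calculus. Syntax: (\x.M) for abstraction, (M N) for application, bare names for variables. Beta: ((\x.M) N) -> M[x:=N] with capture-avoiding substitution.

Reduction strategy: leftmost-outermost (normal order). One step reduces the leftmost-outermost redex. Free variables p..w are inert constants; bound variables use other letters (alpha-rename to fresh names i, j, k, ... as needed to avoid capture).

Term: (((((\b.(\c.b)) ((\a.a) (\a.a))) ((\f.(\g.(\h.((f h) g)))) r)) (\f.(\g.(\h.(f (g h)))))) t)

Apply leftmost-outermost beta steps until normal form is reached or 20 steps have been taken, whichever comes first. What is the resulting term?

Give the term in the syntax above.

Answer: (\g.(\h.(t (g h))))

Derivation:
Step 0: (((((\b.(\c.b)) ((\a.a) (\a.a))) ((\f.(\g.(\h.((f h) g)))) r)) (\f.(\g.(\h.(f (g h)))))) t)
Step 1: ((((\c.((\a.a) (\a.a))) ((\f.(\g.(\h.((f h) g)))) r)) (\f.(\g.(\h.(f (g h)))))) t)
Step 2: ((((\a.a) (\a.a)) (\f.(\g.(\h.(f (g h)))))) t)
Step 3: (((\a.a) (\f.(\g.(\h.(f (g h)))))) t)
Step 4: ((\f.(\g.(\h.(f (g h))))) t)
Step 5: (\g.(\h.(t (g h))))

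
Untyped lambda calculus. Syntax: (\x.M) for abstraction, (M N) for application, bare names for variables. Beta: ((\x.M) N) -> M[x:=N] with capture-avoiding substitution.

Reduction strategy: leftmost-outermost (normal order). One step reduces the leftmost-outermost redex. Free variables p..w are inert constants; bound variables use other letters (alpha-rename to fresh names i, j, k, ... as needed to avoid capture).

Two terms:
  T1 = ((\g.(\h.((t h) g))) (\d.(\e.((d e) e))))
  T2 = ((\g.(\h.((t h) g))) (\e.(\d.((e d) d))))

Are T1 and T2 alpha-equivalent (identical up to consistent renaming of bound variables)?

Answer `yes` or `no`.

Answer: yes

Derivation:
Term 1: ((\g.(\h.((t h) g))) (\d.(\e.((d e) e))))
Term 2: ((\g.(\h.((t h) g))) (\e.(\d.((e d) d))))
Alpha-equivalence: compare structure up to binder renaming.
Result: True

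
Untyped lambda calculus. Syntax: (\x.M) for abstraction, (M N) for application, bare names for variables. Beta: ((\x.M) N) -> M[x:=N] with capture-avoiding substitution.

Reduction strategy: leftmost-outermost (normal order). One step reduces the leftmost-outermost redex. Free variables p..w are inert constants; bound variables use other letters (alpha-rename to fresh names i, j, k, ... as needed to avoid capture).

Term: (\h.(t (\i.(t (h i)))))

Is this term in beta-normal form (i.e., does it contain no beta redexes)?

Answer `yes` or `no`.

Answer: yes

Derivation:
Term: (\h.(t (\i.(t (h i)))))
No beta redexes found.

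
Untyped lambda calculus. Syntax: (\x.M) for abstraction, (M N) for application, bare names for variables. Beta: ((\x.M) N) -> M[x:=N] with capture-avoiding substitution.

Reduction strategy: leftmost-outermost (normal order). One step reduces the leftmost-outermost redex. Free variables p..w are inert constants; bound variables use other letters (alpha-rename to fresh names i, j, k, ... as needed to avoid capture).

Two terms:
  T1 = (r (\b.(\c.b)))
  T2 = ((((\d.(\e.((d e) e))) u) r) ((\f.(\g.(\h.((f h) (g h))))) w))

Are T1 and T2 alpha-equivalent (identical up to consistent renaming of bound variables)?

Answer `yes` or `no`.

Term 1: (r (\b.(\c.b)))
Term 2: ((((\d.(\e.((d e) e))) u) r) ((\f.(\g.(\h.((f h) (g h))))) w))
Alpha-equivalence: compare structure up to binder renaming.
Result: False

Answer: no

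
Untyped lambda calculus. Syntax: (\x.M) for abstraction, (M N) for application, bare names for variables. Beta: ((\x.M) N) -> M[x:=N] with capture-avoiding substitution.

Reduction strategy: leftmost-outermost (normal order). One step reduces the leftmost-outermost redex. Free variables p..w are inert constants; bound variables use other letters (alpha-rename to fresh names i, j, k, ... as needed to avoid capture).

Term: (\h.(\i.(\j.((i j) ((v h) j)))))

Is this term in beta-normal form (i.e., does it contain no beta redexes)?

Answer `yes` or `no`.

Answer: yes

Derivation:
Term: (\h.(\i.(\j.((i j) ((v h) j)))))
No beta redexes found.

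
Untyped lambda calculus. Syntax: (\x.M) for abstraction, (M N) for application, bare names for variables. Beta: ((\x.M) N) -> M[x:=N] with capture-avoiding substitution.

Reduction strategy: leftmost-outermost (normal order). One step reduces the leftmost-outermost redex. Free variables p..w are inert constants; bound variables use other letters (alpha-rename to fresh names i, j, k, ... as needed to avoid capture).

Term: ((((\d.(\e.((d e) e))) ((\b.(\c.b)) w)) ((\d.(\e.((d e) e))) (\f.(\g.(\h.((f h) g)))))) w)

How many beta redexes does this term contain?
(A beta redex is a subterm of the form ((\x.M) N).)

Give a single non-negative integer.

Term: ((((\d.(\e.((d e) e))) ((\b.(\c.b)) w)) ((\d.(\e.((d e) e))) (\f.(\g.(\h.((f h) g)))))) w)
  Redex: ((\d.(\e.((d e) e))) ((\b.(\c.b)) w))
  Redex: ((\b.(\c.b)) w)
  Redex: ((\d.(\e.((d e) e))) (\f.(\g.(\h.((f h) g)))))
Total redexes: 3

Answer: 3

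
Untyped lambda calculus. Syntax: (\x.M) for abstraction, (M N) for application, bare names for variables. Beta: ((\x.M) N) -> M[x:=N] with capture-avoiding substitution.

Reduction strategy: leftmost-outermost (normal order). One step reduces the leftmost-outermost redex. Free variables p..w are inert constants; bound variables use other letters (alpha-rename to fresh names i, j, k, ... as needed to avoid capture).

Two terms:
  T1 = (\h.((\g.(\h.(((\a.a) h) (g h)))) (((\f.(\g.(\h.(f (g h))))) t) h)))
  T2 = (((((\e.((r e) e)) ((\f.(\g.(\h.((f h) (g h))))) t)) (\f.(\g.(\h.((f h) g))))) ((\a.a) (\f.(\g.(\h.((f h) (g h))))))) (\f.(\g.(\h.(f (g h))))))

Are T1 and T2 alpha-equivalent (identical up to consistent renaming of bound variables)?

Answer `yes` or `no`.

Answer: no

Derivation:
Term 1: (\h.((\g.(\h.(((\a.a) h) (g h)))) (((\f.(\g.(\h.(f (g h))))) t) h)))
Term 2: (((((\e.((r e) e)) ((\f.(\g.(\h.((f h) (g h))))) t)) (\f.(\g.(\h.((f h) g))))) ((\a.a) (\f.(\g.(\h.((f h) (g h))))))) (\f.(\g.(\h.(f (g h))))))
Alpha-equivalence: compare structure up to binder renaming.
Result: False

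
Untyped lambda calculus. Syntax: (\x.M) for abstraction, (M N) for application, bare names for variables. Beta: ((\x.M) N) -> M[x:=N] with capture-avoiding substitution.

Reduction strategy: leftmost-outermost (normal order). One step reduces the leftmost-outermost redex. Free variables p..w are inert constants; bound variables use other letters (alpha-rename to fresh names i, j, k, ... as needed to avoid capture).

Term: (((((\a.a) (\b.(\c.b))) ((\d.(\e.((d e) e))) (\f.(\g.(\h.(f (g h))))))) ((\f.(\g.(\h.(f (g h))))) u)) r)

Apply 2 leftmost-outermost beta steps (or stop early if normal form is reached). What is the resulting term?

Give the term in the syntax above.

Step 0: (((((\a.a) (\b.(\c.b))) ((\d.(\e.((d e) e))) (\f.(\g.(\h.(f (g h))))))) ((\f.(\g.(\h.(f (g h))))) u)) r)
Step 1: ((((\b.(\c.b)) ((\d.(\e.((d e) e))) (\f.(\g.(\h.(f (g h))))))) ((\f.(\g.(\h.(f (g h))))) u)) r)
Step 2: (((\c.((\d.(\e.((d e) e))) (\f.(\g.(\h.(f (g h))))))) ((\f.(\g.(\h.(f (g h))))) u)) r)

Answer: (((\c.((\d.(\e.((d e) e))) (\f.(\g.(\h.(f (g h))))))) ((\f.(\g.(\h.(f (g h))))) u)) r)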